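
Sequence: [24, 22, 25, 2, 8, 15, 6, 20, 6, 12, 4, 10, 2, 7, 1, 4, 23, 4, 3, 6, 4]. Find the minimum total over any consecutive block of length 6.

24 22 25 2 8 15 → sum 96
22 25 2 8 15 6 → sum 78
25 2 8 15 6 20 → sum 76
2 8 15 6 20 6 → sum 57
8 15 6 20 6 12 → sum 67
15 6 20 6 12 4 → sum 63
6 20 6 12 4 10 → sum 58
20 6 12 4 10 2 → sum 54
6 12 4 10 2 7 → sum 41
12 4 10 2 7 1 → sum 36
4 10 2 7 1 4 → sum 28
10 2 7 1 4 23 → sum 47
2 7 1 4 23 4 → sum 41
7 1 4 23 4 3 → sum 42
1 4 23 4 3 6 → sum 41
4 23 4 3 6 4 → sum 44
Minimum of these is 28.

28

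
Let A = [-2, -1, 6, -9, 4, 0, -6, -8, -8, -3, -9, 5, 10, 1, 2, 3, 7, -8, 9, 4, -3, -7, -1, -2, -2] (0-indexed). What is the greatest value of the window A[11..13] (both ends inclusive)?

Elements at indices 11..13: 5, 10, 1
max(5, 10, 1) = 10

10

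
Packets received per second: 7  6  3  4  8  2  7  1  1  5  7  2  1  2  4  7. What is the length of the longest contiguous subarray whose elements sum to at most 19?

→ 7: sum 7, len 1
→ 6: sum 13, len 2
→ 3: sum 16, len 3
→ 4 (dropped 7): sum 13, len 3
→ 8 (dropped 6): sum 15, len 3
→ 2: sum 17, len 4
→ 7 (dropped 3, 4): sum 17, len 3
→ 1: sum 18, len 4
→ 1: sum 19, len 5
→ 5 (dropped 8): sum 16, len 5
→ 7 (dropped 2, 7): sum 14, len 4
→ 2: sum 16, len 5
→ 1: sum 17, len 6
→ 2: sum 19, len 7
→ 4 (dropped 1, 1, 5): sum 16, len 5
→ 7 (dropped 7): sum 16, len 5
Longest length seen: 7.

7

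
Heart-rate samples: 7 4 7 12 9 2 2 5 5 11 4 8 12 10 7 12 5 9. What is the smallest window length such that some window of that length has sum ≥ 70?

Extend right; whenever the sum reaches 70, record the length and shrink from the left:
add 7: running sum 7 < 70
add 4: running sum 11 < 70
add 7: running sum 18 < 70
add 12: running sum 30 < 70
add 9: running sum 39 < 70
add 2: running sum 41 < 70
add 2: running sum 43 < 70
add 5: running sum 48 < 70
add 5: running sum 53 < 70
add 11: running sum 64 < 70
add 4: running sum 68 < 70
add 8: shortest ending here [7, 4, 7, 12, 9, 2, 2, 5, 5, 11, 4, 8] sum 76, len 12
add 12: shortest ending here [12, 9, 2, 2, 5, 5, 11, 4, 8, 12] sum 70, len 10
add 10: shortest ending here [12, 9, 2, 2, 5, 5, 11, 4, 8, 12, 10] sum 80, len 11
add 7: shortest ending here [9, 2, 2, 5, 5, 11, 4, 8, 12, 10, 7] sum 75, len 11
add 12: shortest ending here [5, 5, 11, 4, 8, 12, 10, 7, 12] sum 74, len 9
add 5: shortest ending here [5, 11, 4, 8, 12, 10, 7, 12, 5] sum 74, len 9
add 9: shortest ending here [11, 4, 8, 12, 10, 7, 12, 5, 9] sum 78, len 9
Shortest qualifying length: 9.

9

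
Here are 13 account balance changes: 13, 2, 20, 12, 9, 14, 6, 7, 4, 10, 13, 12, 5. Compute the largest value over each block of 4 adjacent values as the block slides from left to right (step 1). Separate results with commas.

[13, 2, 20, 12] → max 20
[2, 20, 12, 9] → max 20
[20, 12, 9, 14] → max 20
[12, 9, 14, 6] → max 14
[9, 14, 6, 7] → max 14
[14, 6, 7, 4] → max 14
[6, 7, 4, 10] → max 10
[7, 4, 10, 13] → max 13
[4, 10, 13, 12] → max 13
[10, 13, 12, 5] → max 13

20, 20, 20, 14, 14, 14, 10, 13, 13, 13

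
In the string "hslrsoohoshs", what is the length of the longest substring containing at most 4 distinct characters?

9

[h] 1 distinct, len 1
[h, s] 2 distinct, len 2
[h, s, l] 3 distinct, len 3
[h, s, l, r] 4 distinct, len 4
[h, s, l, r, s] 4 distinct, len 5
[s, l, r, s, o] 4 distinct, len 5
[s, l, r, s, o, o] 4 distinct, len 6
[r, s, o, o, h] 4 distinct, len 5
[r, s, o, o, h, o] 4 distinct, len 6
[r, s, o, o, h, o, s] 4 distinct, len 7
[r, s, o, o, h, o, s, h] 4 distinct, len 8
[r, s, o, o, h, o, s, h, s] 4 distinct, len 9
Longest length with ≤4 distinct: 9.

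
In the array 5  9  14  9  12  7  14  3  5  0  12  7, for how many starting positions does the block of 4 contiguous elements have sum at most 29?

4

5 9 14 9 → sum 37
9 14 9 12 → sum 44
14 9 12 7 → sum 42
9 12 7 14 → sum 42
12 7 14 3 → sum 36
7 14 3 5 → sum 29  ≤ 29 ✓
14 3 5 0 → sum 22  ≤ 29 ✓
3 5 0 12 → sum 20  ≤ 29 ✓
5 0 12 7 → sum 24  ≤ 29 ✓
4 windows satisfy the condition.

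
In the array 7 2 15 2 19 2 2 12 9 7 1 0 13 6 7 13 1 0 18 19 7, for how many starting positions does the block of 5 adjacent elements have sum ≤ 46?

(7, 2, 15, 2, 19) → sum 45  ≤ 46 ✓
(2, 15, 2, 19, 2) → sum 40  ≤ 46 ✓
(15, 2, 19, 2, 2) → sum 40  ≤ 46 ✓
(2, 19, 2, 2, 12) → sum 37  ≤ 46 ✓
(19, 2, 2, 12, 9) → sum 44  ≤ 46 ✓
(2, 2, 12, 9, 7) → sum 32  ≤ 46 ✓
(2, 12, 9, 7, 1) → sum 31  ≤ 46 ✓
(12, 9, 7, 1, 0) → sum 29  ≤ 46 ✓
(9, 7, 1, 0, 13) → sum 30  ≤ 46 ✓
(7, 1, 0, 13, 6) → sum 27  ≤ 46 ✓
(1, 0, 13, 6, 7) → sum 27  ≤ 46 ✓
(0, 13, 6, 7, 13) → sum 39  ≤ 46 ✓
(13, 6, 7, 13, 1) → sum 40  ≤ 46 ✓
(6, 7, 13, 1, 0) → sum 27  ≤ 46 ✓
(7, 13, 1, 0, 18) → sum 39  ≤ 46 ✓
(13, 1, 0, 18, 19) → sum 51
(1, 0, 18, 19, 7) → sum 45  ≤ 46 ✓
16 windows satisfy the condition.

16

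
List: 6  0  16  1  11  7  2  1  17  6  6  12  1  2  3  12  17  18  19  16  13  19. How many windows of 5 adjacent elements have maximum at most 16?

7

[6, 0, 16, 1, 11] → max 16  ≤ 16 ✓
[0, 16, 1, 11, 7] → max 16  ≤ 16 ✓
[16, 1, 11, 7, 2] → max 16  ≤ 16 ✓
[1, 11, 7, 2, 1] → max 11  ≤ 16 ✓
[11, 7, 2, 1, 17] → max 17
[7, 2, 1, 17, 6] → max 17
[2, 1, 17, 6, 6] → max 17
[1, 17, 6, 6, 12] → max 17
[17, 6, 6, 12, 1] → max 17
[6, 6, 12, 1, 2] → max 12  ≤ 16 ✓
[6, 12, 1, 2, 3] → max 12  ≤ 16 ✓
[12, 1, 2, 3, 12] → max 12  ≤ 16 ✓
[1, 2, 3, 12, 17] → max 17
[2, 3, 12, 17, 18] → max 18
[3, 12, 17, 18, 19] → max 19
[12, 17, 18, 19, 16] → max 19
[17, 18, 19, 16, 13] → max 19
[18, 19, 16, 13, 19] → max 19
7 windows satisfy the condition.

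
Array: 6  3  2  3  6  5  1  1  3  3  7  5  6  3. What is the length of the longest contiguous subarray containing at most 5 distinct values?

[6] 1 distinct, len 1
[6, 3] 2 distinct, len 2
[6, 3, 2] 3 distinct, len 3
[6, 3, 2, 3] 3 distinct, len 4
[6, 3, 2, 3, 6] 3 distinct, len 5
[6, 3, 2, 3, 6, 5] 4 distinct, len 6
[6, 3, 2, 3, 6, 5, 1] 5 distinct, len 7
[6, 3, 2, 3, 6, 5, 1, 1] 5 distinct, len 8
[6, 3, 2, 3, 6, 5, 1, 1, 3] 5 distinct, len 9
[6, 3, 2, 3, 6, 5, 1, 1, 3, 3] 5 distinct, len 10
[3, 6, 5, 1, 1, 3, 3, 7] 5 distinct, len 8
[3, 6, 5, 1, 1, 3, 3, 7, 5] 5 distinct, len 9
[3, 6, 5, 1, 1, 3, 3, 7, 5, 6] 5 distinct, len 10
[3, 6, 5, 1, 1, 3, 3, 7, 5, 6, 3] 5 distinct, len 11
Longest length with ≤5 distinct: 11.

11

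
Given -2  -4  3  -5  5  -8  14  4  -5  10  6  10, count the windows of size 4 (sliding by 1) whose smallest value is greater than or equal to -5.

5

[-2, -4, 3, -5] → min -5  ≥ -5 ✓
[-4, 3, -5, 5] → min -5  ≥ -5 ✓
[3, -5, 5, -8] → min -8
[-5, 5, -8, 14] → min -8
[5, -8, 14, 4] → min -8
[-8, 14, 4, -5] → min -8
[14, 4, -5, 10] → min -5  ≥ -5 ✓
[4, -5, 10, 6] → min -5  ≥ -5 ✓
[-5, 10, 6, 10] → min -5  ≥ -5 ✓
5 windows satisfy the condition.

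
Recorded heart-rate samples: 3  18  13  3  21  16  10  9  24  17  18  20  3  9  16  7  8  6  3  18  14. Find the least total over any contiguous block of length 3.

Each size-3 window and its sum:
[3, 18, 13] → sum 34
[18, 13, 3] → sum 34
[13, 3, 21] → sum 37
[3, 21, 16] → sum 40
[21, 16, 10] → sum 47
[16, 10, 9] → sum 35
[10, 9, 24] → sum 43
[9, 24, 17] → sum 50
[24, 17, 18] → sum 59
[17, 18, 20] → sum 55
[18, 20, 3] → sum 41
[20, 3, 9] → sum 32
[3, 9, 16] → sum 28
[9, 16, 7] → sum 32
[16, 7, 8] → sum 31
[7, 8, 6] → sum 21
[8, 6, 3] → sum 17
[6, 3, 18] → sum 27
[3, 18, 14] → sum 35
Least of these is 17.

17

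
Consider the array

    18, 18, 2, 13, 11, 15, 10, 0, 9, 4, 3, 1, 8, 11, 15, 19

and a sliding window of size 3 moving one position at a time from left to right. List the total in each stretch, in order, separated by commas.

(18, 18, 2) → sum 38
(18, 2, 13) → sum 33
(2, 13, 11) → sum 26
(13, 11, 15) → sum 39
(11, 15, 10) → sum 36
(15, 10, 0) → sum 25
(10, 0, 9) → sum 19
(0, 9, 4) → sum 13
(9, 4, 3) → sum 16
(4, 3, 1) → sum 8
(3, 1, 8) → sum 12
(1, 8, 11) → sum 20
(8, 11, 15) → sum 34
(11, 15, 19) → sum 45

38, 33, 26, 39, 36, 25, 19, 13, 16, 8, 12, 20, 34, 45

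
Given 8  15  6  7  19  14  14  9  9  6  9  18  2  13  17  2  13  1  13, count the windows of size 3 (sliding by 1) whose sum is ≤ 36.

14

[8, 15, 6] → sum 29  ≤ 36 ✓
[15, 6, 7] → sum 28  ≤ 36 ✓
[6, 7, 19] → sum 32  ≤ 36 ✓
[7, 19, 14] → sum 40
[19, 14, 14] → sum 47
[14, 14, 9] → sum 37
[14, 9, 9] → sum 32  ≤ 36 ✓
[9, 9, 6] → sum 24  ≤ 36 ✓
[9, 6, 9] → sum 24  ≤ 36 ✓
[6, 9, 18] → sum 33  ≤ 36 ✓
[9, 18, 2] → sum 29  ≤ 36 ✓
[18, 2, 13] → sum 33  ≤ 36 ✓
[2, 13, 17] → sum 32  ≤ 36 ✓
[13, 17, 2] → sum 32  ≤ 36 ✓
[17, 2, 13] → sum 32  ≤ 36 ✓
[2, 13, 1] → sum 16  ≤ 36 ✓
[13, 1, 13] → sum 27  ≤ 36 ✓
14 windows satisfy the condition.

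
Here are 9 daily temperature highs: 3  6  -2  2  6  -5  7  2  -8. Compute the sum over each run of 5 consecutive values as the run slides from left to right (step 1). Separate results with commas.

15, 7, 8, 12, 2

(3, 6, -2, 2, 6) → sum 15
(6, -2, 2, 6, -5) → sum 7
(-2, 2, 6, -5, 7) → sum 8
(2, 6, -5, 7, 2) → sum 12
(6, -5, 7, 2, -8) → sum 2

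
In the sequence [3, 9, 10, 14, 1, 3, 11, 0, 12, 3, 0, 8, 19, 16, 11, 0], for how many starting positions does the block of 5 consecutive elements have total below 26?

3 9 10 14 1 → sum 37
9 10 14 1 3 → sum 37
10 14 1 3 11 → sum 39
14 1 3 11 0 → sum 29
1 3 11 0 12 → sum 27
3 11 0 12 3 → sum 29
11 0 12 3 0 → sum 26
0 12 3 0 8 → sum 23  < 26 ✓
12 3 0 8 19 → sum 42
3 0 8 19 16 → sum 46
0 8 19 16 11 → sum 54
8 19 16 11 0 → sum 54
1 window satisfy the condition.

1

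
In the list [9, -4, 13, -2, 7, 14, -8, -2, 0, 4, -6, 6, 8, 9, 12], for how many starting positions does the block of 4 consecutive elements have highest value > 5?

(9, -4, 13, -2) → max 13  > 5 ✓
(-4, 13, -2, 7) → max 13  > 5 ✓
(13, -2, 7, 14) → max 14  > 5 ✓
(-2, 7, 14, -8) → max 14  > 5 ✓
(7, 14, -8, -2) → max 14  > 5 ✓
(14, -8, -2, 0) → max 14  > 5 ✓
(-8, -2, 0, 4) → max 4
(-2, 0, 4, -6) → max 4
(0, 4, -6, 6) → max 6  > 5 ✓
(4, -6, 6, 8) → max 8  > 5 ✓
(-6, 6, 8, 9) → max 9  > 5 ✓
(6, 8, 9, 12) → max 12  > 5 ✓
10 windows satisfy the condition.

10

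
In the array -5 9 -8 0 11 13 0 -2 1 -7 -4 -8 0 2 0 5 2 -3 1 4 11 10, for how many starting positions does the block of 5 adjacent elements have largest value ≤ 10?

10

[-5, 9, -8, 0, 11] → max 11
[9, -8, 0, 11, 13] → max 13
[-8, 0, 11, 13, 0] → max 13
[0, 11, 13, 0, -2] → max 13
[11, 13, 0, -2, 1] → max 13
[13, 0, -2, 1, -7] → max 13
[0, -2, 1, -7, -4] → max 1  ≤ 10 ✓
[-2, 1, -7, -4, -8] → max 1  ≤ 10 ✓
[1, -7, -4, -8, 0] → max 1  ≤ 10 ✓
[-7, -4, -8, 0, 2] → max 2  ≤ 10 ✓
[-4, -8, 0, 2, 0] → max 2  ≤ 10 ✓
[-8, 0, 2, 0, 5] → max 5  ≤ 10 ✓
[0, 2, 0, 5, 2] → max 5  ≤ 10 ✓
[2, 0, 5, 2, -3] → max 5  ≤ 10 ✓
[0, 5, 2, -3, 1] → max 5  ≤ 10 ✓
[5, 2, -3, 1, 4] → max 5  ≤ 10 ✓
[2, -3, 1, 4, 11] → max 11
[-3, 1, 4, 11, 10] → max 11
10 windows satisfy the condition.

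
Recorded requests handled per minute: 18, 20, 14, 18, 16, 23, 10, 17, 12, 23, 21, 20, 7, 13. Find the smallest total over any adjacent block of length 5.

78

[18, 20, 14, 18, 16] → sum 86
[20, 14, 18, 16, 23] → sum 91
[14, 18, 16, 23, 10] → sum 81
[18, 16, 23, 10, 17] → sum 84
[16, 23, 10, 17, 12] → sum 78
[23, 10, 17, 12, 23] → sum 85
[10, 17, 12, 23, 21] → sum 83
[17, 12, 23, 21, 20] → sum 93
[12, 23, 21, 20, 7] → sum 83
[23, 21, 20, 7, 13] → sum 84
Smallest of these is 78.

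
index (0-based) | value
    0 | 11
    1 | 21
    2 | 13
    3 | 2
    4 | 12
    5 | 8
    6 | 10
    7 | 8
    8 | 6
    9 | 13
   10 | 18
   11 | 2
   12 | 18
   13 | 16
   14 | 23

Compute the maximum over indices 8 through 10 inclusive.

18

Elements at indices 8..10: 6, 13, 18
max(6, 13, 18) = 18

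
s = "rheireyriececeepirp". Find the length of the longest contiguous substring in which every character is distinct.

5

[r] len 1
[r, h] len 2
[r, h, e] len 3
[r, h, e, i] len 4
[h, e, i, r] len 4
[i, r, e] len 3
[i, r, e, y] len 4
[e, y, r] len 3
[e, y, r, i] len 4
[y, r, i, e] len 4
[y, r, i, e, c] len 5
[c, e] len 2
[e, c] len 2
[c, e] len 2
[e] len 1
[e, p] len 2
[e, p, i] len 3
[e, p, i, r] len 4
[i, r, p] len 3
Longest all-distinct length: 5.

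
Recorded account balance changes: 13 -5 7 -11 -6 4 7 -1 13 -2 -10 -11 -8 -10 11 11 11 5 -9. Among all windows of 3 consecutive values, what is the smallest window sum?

[13, -5, 7] → sum 15
[-5, 7, -11] → sum -9
[7, -11, -6] → sum -10
[-11, -6, 4] → sum -13
[-6, 4, 7] → sum 5
[4, 7, -1] → sum 10
[7, -1, 13] → sum 19
[-1, 13, -2] → sum 10
[13, -2, -10] → sum 1
[-2, -10, -11] → sum -23
[-10, -11, -8] → sum -29
[-11, -8, -10] → sum -29
[-8, -10, 11] → sum -7
[-10, 11, 11] → sum 12
[11, 11, 11] → sum 33
[11, 11, 5] → sum 27
[11, 5, -9] → sum 7
Smallest of these is -29.

-29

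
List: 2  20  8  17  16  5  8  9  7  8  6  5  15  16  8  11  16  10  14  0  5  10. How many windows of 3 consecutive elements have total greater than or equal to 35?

[2, 20, 8] → sum 30
[20, 8, 17] → sum 45  ≥ 35 ✓
[8, 17, 16] → sum 41  ≥ 35 ✓
[17, 16, 5] → sum 38  ≥ 35 ✓
[16, 5, 8] → sum 29
[5, 8, 9] → sum 22
[8, 9, 7] → sum 24
[9, 7, 8] → sum 24
[7, 8, 6] → sum 21
[8, 6, 5] → sum 19
[6, 5, 15] → sum 26
[5, 15, 16] → sum 36  ≥ 35 ✓
[15, 16, 8] → sum 39  ≥ 35 ✓
[16, 8, 11] → sum 35  ≥ 35 ✓
[8, 11, 16] → sum 35  ≥ 35 ✓
[11, 16, 10] → sum 37  ≥ 35 ✓
[16, 10, 14] → sum 40  ≥ 35 ✓
[10, 14, 0] → sum 24
[14, 0, 5] → sum 19
[0, 5, 10] → sum 15
9 windows satisfy the condition.

9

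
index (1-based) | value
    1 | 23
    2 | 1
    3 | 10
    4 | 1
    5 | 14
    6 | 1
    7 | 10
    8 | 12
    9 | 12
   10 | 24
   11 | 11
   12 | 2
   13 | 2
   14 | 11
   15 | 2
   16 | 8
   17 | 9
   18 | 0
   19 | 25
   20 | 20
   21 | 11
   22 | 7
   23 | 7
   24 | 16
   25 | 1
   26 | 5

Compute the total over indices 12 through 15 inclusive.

17

Elements at indices 12..15: 2, 2, 11, 2
sum(2, 2, 11, 2) = 17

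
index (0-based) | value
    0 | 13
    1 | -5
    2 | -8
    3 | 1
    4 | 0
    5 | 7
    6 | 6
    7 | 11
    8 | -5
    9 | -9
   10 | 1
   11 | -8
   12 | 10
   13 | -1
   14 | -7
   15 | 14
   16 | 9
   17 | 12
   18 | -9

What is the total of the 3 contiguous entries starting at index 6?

12

Elements at indices 6..8: 6, 11, -5
sum(6, 11, -5) = 12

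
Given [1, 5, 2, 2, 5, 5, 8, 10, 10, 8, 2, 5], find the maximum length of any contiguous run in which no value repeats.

4

add 1: [1] len 1
add 5: [1, 5] len 2
add 2: [1, 5, 2] len 3
add 2 (repeat 2, move left end past it): [2] len 1
add 5: [2, 5] len 2
add 5 (repeat 5, move left end past it): [5] len 1
add 8: [5, 8] len 2
add 10: [5, 8, 10] len 3
add 10 (repeat 10, move left end past it): [10] len 1
add 8: [10, 8] len 2
add 2: [10, 8, 2] len 3
add 5: [10, 8, 2, 5] len 4
Longest all-distinct length: 4.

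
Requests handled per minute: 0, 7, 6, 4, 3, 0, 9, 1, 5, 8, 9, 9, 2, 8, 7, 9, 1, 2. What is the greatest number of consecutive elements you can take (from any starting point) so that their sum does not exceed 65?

Extend to the right; shrink from the left whenever the sum exceeds 65:
add 0: [0] sum 0, len 1
add 7: [0, 7] sum 7, len 2
add 6: [0, 7, 6] sum 13, len 3
add 4: [0, 7, 6, 4] sum 17, len 4
add 3: [0, 7, 6, 4, 3] sum 20, len 5
add 0: [0, 7, 6, 4, 3, 0] sum 20, len 6
add 9: [0, 7, 6, 4, 3, 0, 9] sum 29, len 7
add 1: [0, 7, 6, 4, 3, 0, 9, 1] sum 30, len 8
add 5: [0, 7, 6, 4, 3, 0, 9, 1, 5] sum 35, len 9
add 8: [0, 7, 6, 4, 3, 0, 9, 1, 5, 8] sum 43, len 10
add 9: [0, 7, 6, 4, 3, 0, 9, 1, 5, 8, 9] sum 52, len 11
add 9: [0, 7, 6, 4, 3, 0, 9, 1, 5, 8, 9, 9] sum 61, len 12
add 2: [0, 7, 6, 4, 3, 0, 9, 1, 5, 8, 9, 9, 2] sum 63, len 13
add 8: [6, 4, 3, 0, 9, 1, 5, 8, 9, 9, 2, 8] sum 64, len 12
add 7: [4, 3, 0, 9, 1, 5, 8, 9, 9, 2, 8, 7] sum 65, len 12
add 9: [1, 5, 8, 9, 9, 2, 8, 7, 9] sum 58, len 9
add 1: [1, 5, 8, 9, 9, 2, 8, 7, 9, 1] sum 59, len 10
add 2: [1, 5, 8, 9, 9, 2, 8, 7, 9, 1, 2] sum 61, len 11
Longest length seen: 13.

13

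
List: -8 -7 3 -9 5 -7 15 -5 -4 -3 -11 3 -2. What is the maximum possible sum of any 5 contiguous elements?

7

-8 -7 3 -9 5 → sum -16
-7 3 -9 5 -7 → sum -15
3 -9 5 -7 15 → sum 7
-9 5 -7 15 -5 → sum -1
5 -7 15 -5 -4 → sum 4
-7 15 -5 -4 -3 → sum -4
15 -5 -4 -3 -11 → sum -8
-5 -4 -3 -11 3 → sum -20
-4 -3 -11 3 -2 → sum -17
Maximum of these is 7.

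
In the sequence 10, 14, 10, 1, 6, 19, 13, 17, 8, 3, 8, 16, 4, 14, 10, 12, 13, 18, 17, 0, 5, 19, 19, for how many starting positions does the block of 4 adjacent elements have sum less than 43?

10 14 10 1 → sum 35  < 43 ✓
14 10 1 6 → sum 31  < 43 ✓
10 1 6 19 → sum 36  < 43 ✓
1 6 19 13 → sum 39  < 43 ✓
6 19 13 17 → sum 55
19 13 17 8 → sum 57
13 17 8 3 → sum 41  < 43 ✓
17 8 3 8 → sum 36  < 43 ✓
8 3 8 16 → sum 35  < 43 ✓
3 8 16 4 → sum 31  < 43 ✓
8 16 4 14 → sum 42  < 43 ✓
16 4 14 10 → sum 44
4 14 10 12 → sum 40  < 43 ✓
14 10 12 13 → sum 49
10 12 13 18 → sum 53
12 13 18 17 → sum 60
13 18 17 0 → sum 48
18 17 0 5 → sum 40  < 43 ✓
17 0 5 19 → sum 41  < 43 ✓
0 5 19 19 → sum 43
12 windows satisfy the condition.

12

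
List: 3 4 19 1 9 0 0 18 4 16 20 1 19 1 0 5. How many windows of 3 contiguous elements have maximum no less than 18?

11

3 4 19 → max 19  ≥ 18 ✓
4 19 1 → max 19  ≥ 18 ✓
19 1 9 → max 19  ≥ 18 ✓
1 9 0 → max 9
9 0 0 → max 9
0 0 18 → max 18  ≥ 18 ✓
0 18 4 → max 18  ≥ 18 ✓
18 4 16 → max 18  ≥ 18 ✓
4 16 20 → max 20  ≥ 18 ✓
16 20 1 → max 20  ≥ 18 ✓
20 1 19 → max 20  ≥ 18 ✓
1 19 1 → max 19  ≥ 18 ✓
19 1 0 → max 19  ≥ 18 ✓
1 0 5 → max 5
11 windows satisfy the condition.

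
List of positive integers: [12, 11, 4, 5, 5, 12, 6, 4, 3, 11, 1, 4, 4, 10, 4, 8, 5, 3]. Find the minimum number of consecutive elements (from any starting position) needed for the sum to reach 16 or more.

Extend right; whenever the sum reaches 16, record the length and shrink from the left:
add 12: running sum 12 < 16
add 11: shortest ending here [12, 11] sum 23, len 2
add 4: shortest ending here [12, 11, 4] sum 27, len 3
add 5: shortest ending here [11, 4, 5] sum 20, len 3
add 5: shortest ending here [11, 4, 5, 5] sum 25, len 4
add 12: shortest ending here [5, 12] sum 17, len 2
add 6: shortest ending here [12, 6] sum 18, len 2
add 4: shortest ending here [12, 6, 4] sum 22, len 3
add 3: shortest ending here [12, 6, 4, 3] sum 25, len 4
add 11: shortest ending here [4, 3, 11] sum 18, len 3
add 1: shortest ending here [4, 3, 11, 1] sum 19, len 4
add 4: shortest ending here [11, 1, 4] sum 16, len 3
add 4: shortest ending here [11, 1, 4, 4] sum 20, len 4
add 10: shortest ending here [4, 4, 10] sum 18, len 3
add 4: shortest ending here [4, 10, 4] sum 18, len 3
add 8: shortest ending here [10, 4, 8] sum 22, len 3
add 5: shortest ending here [4, 8, 5] sum 17, len 3
add 3: shortest ending here [8, 5, 3] sum 16, len 3
Shortest qualifying length: 2.

2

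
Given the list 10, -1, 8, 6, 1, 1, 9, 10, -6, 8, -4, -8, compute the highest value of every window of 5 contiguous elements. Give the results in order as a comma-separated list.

(10, -1, 8, 6, 1) → max 10
(-1, 8, 6, 1, 1) → max 8
(8, 6, 1, 1, 9) → max 9
(6, 1, 1, 9, 10) → max 10
(1, 1, 9, 10, -6) → max 10
(1, 9, 10, -6, 8) → max 10
(9, 10, -6, 8, -4) → max 10
(10, -6, 8, -4, -8) → max 10

10, 8, 9, 10, 10, 10, 10, 10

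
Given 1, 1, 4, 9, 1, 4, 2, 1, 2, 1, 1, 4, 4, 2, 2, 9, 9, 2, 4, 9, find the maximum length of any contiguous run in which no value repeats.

[1] len 1
[1] len 1
[1, 4] len 2
[1, 4, 9] len 3
[4, 9, 1] len 3
[9, 1, 4] len 3
[9, 1, 4, 2] len 4
[4, 2, 1] len 3
[1, 2] len 2
[2, 1] len 2
[1] len 1
[1, 4] len 2
[4] len 1
[4, 2] len 2
[2] len 1
[2, 9] len 2
[9] len 1
[9, 2] len 2
[9, 2, 4] len 3
[2, 4, 9] len 3
Longest all-distinct length: 4.

4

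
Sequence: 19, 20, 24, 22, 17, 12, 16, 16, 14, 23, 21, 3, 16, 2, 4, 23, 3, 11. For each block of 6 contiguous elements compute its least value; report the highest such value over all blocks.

12

(19, 20, 24, 22, 17, 12) → min 12
(20, 24, 22, 17, 12, 16) → min 12
(24, 22, 17, 12, 16, 16) → min 12
(22, 17, 12, 16, 16, 14) → min 12
(17, 12, 16, 16, 14, 23) → min 12
(12, 16, 16, 14, 23, 21) → min 12
(16, 16, 14, 23, 21, 3) → min 3
(16, 14, 23, 21, 3, 16) → min 3
(14, 23, 21, 3, 16, 2) → min 2
(23, 21, 3, 16, 2, 4) → min 2
(21, 3, 16, 2, 4, 23) → min 2
(3, 16, 2, 4, 23, 3) → min 2
(16, 2, 4, 23, 3, 11) → min 2
Highest of these is 12.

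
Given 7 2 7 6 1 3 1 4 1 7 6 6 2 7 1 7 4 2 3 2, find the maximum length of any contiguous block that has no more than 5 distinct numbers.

Extend right; when distinct count exceeds 5, shrink from the left:
[7] 1 distinct, len 1
[7, 2] 2 distinct, len 2
[7, 2, 7] 2 distinct, len 3
[7, 2, 7, 6] 3 distinct, len 4
[7, 2, 7, 6, 1] 4 distinct, len 5
[7, 2, 7, 6, 1, 3] 5 distinct, len 6
[7, 2, 7, 6, 1, 3, 1] 5 distinct, len 7
[7, 6, 1, 3, 1, 4] 5 distinct, len 6
[7, 6, 1, 3, 1, 4, 1] 5 distinct, len 7
[7, 6, 1, 3, 1, 4, 1, 7] 5 distinct, len 8
[7, 6, 1, 3, 1, 4, 1, 7, 6] 5 distinct, len 9
[7, 6, 1, 3, 1, 4, 1, 7, 6, 6] 5 distinct, len 10
[1, 4, 1, 7, 6, 6, 2] 5 distinct, len 7
[1, 4, 1, 7, 6, 6, 2, 7] 5 distinct, len 8
[1, 4, 1, 7, 6, 6, 2, 7, 1] 5 distinct, len 9
[1, 4, 1, 7, 6, 6, 2, 7, 1, 7] 5 distinct, len 10
[1, 4, 1, 7, 6, 6, 2, 7, 1, 7, 4] 5 distinct, len 11
[1, 4, 1, 7, 6, 6, 2, 7, 1, 7, 4, 2] 5 distinct, len 12
[2, 7, 1, 7, 4, 2, 3] 5 distinct, len 7
[2, 7, 1, 7, 4, 2, 3, 2] 5 distinct, len 8
Longest length with ≤5 distinct: 12.

12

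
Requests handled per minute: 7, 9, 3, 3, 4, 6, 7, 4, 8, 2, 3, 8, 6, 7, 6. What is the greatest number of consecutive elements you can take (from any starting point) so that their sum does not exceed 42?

add 7: [7] sum 7, len 1
add 9: [7, 9] sum 16, len 2
add 3: [7, 9, 3] sum 19, len 3
add 3: [7, 9, 3, 3] sum 22, len 4
add 4: [7, 9, 3, 3, 4] sum 26, len 5
add 6: [7, 9, 3, 3, 4, 6] sum 32, len 6
add 7: [7, 9, 3, 3, 4, 6, 7] sum 39, len 7
add 4: [9, 3, 3, 4, 6, 7, 4] sum 36, len 7
add 8: [3, 3, 4, 6, 7, 4, 8] sum 35, len 7
add 2: [3, 3, 4, 6, 7, 4, 8, 2] sum 37, len 8
add 3: [3, 3, 4, 6, 7, 4, 8, 2, 3] sum 40, len 9
add 8: [4, 6, 7, 4, 8, 2, 3, 8] sum 42, len 8
add 6: [7, 4, 8, 2, 3, 8, 6] sum 38, len 7
add 7: [4, 8, 2, 3, 8, 6, 7] sum 38, len 7
add 6: [8, 2, 3, 8, 6, 7, 6] sum 40, len 7
Longest length seen: 9.

9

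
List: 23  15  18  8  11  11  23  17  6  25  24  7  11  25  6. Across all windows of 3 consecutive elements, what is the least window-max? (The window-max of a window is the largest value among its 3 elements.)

11

Each size-3 window and its max:
(23, 15, 18) → max 23
(15, 18, 8) → max 18
(18, 8, 11) → max 18
(8, 11, 11) → max 11
(11, 11, 23) → max 23
(11, 23, 17) → max 23
(23, 17, 6) → max 23
(17, 6, 25) → max 25
(6, 25, 24) → max 25
(25, 24, 7) → max 25
(24, 7, 11) → max 24
(7, 11, 25) → max 25
(11, 25, 6) → max 25
Least of these is 11.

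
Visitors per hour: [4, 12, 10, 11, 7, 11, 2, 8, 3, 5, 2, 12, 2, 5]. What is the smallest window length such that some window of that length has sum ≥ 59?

Extend right; whenever the sum reaches 59, record the length and shrink from the left:
add 4: running sum 4 < 59
add 12: running sum 16 < 59
add 10: running sum 26 < 59
add 11: running sum 37 < 59
add 7: running sum 44 < 59
add 11: running sum 55 < 59
add 2: running sum 57 < 59
add 8: shortest ending here [12, 10, 11, 7, 11, 2, 8] sum 61, len 7
add 3: shortest ending here [12, 10, 11, 7, 11, 2, 8, 3] sum 64, len 8
add 5: shortest ending here [12, 10, 11, 7, 11, 2, 8, 3, 5] sum 69, len 9
add 2: shortest ending here [10, 11, 7, 11, 2, 8, 3, 5, 2] sum 59, len 9
add 12: shortest ending here [11, 7, 11, 2, 8, 3, 5, 2, 12] sum 61, len 9
add 2: shortest ending here [11, 7, 11, 2, 8, 3, 5, 2, 12, 2] sum 63, len 10
add 5: shortest ending here [11, 7, 11, 2, 8, 3, 5, 2, 12, 2, 5] sum 68, len 11
Shortest qualifying length: 7.

7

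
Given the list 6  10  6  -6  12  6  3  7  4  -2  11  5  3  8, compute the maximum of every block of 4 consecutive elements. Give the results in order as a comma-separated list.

Sliding a size-4 window across the 14 values:
[6, 10, 6, -6] → max 10
[10, 6, -6, 12] → max 12
[6, -6, 12, 6] → max 12
[-6, 12, 6, 3] → max 12
[12, 6, 3, 7] → max 12
[6, 3, 7, 4] → max 7
[3, 7, 4, -2] → max 7
[7, 4, -2, 11] → max 11
[4, -2, 11, 5] → max 11
[-2, 11, 5, 3] → max 11
[11, 5, 3, 8] → max 11

10, 12, 12, 12, 12, 7, 7, 11, 11, 11, 11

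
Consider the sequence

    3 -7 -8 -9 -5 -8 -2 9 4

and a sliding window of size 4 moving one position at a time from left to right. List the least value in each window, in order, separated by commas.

-9, -9, -9, -9, -8, -8

(3, -7, -8, -9) → min -9
(-7, -8, -9, -5) → min -9
(-8, -9, -5, -8) → min -9
(-9, -5, -8, -2) → min -9
(-5, -8, -2, 9) → min -8
(-8, -2, 9, 4) → min -8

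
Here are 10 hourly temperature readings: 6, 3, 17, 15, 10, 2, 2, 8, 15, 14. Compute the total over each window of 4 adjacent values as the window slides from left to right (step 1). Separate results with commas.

41, 45, 44, 29, 22, 27, 39

6 3 17 15 → sum 41
3 17 15 10 → sum 45
17 15 10 2 → sum 44
15 10 2 2 → sum 29
10 2 2 8 → sum 22
2 2 8 15 → sum 27
2 8 15 14 → sum 39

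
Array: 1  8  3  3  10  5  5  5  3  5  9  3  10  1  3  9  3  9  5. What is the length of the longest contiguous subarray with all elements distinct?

[1] len 1
[1, 8] len 2
[1, 8, 3] len 3
[3] len 1
[3, 10] len 2
[3, 10, 5] len 3
[5] len 1
[5] len 1
[5, 3] len 2
[3, 5] len 2
[3, 5, 9] len 3
[5, 9, 3] len 3
[5, 9, 3, 10] len 4
[5, 9, 3, 10, 1] len 5
[10, 1, 3] len 3
[10, 1, 3, 9] len 4
[9, 3] len 2
[3, 9] len 2
[3, 9, 5] len 3
Longest all-distinct length: 5.

5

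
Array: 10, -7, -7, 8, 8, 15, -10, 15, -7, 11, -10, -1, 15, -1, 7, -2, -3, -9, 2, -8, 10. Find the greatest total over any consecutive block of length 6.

10 -7 -7 8 8 15 → sum 27
-7 -7 8 8 15 -10 → sum 7
-7 8 8 15 -10 15 → sum 29
8 8 15 -10 15 -7 → sum 29
8 15 -10 15 -7 11 → sum 32
15 -10 15 -7 11 -10 → sum 14
-10 15 -7 11 -10 -1 → sum -2
15 -7 11 -10 -1 15 → sum 23
-7 11 -10 -1 15 -1 → sum 7
11 -10 -1 15 -1 7 → sum 21
-10 -1 15 -1 7 -2 → sum 8
-1 15 -1 7 -2 -3 → sum 15
15 -1 7 -2 -3 -9 → sum 7
-1 7 -2 -3 -9 2 → sum -6
7 -2 -3 -9 2 -8 → sum -13
-2 -3 -9 2 -8 10 → sum -10
Greatest of these is 32.

32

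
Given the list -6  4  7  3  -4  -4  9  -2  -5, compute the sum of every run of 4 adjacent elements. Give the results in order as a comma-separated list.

[-6, 4, 7, 3] → sum 8
[4, 7, 3, -4] → sum 10
[7, 3, -4, -4] → sum 2
[3, -4, -4, 9] → sum 4
[-4, -4, 9, -2] → sum -1
[-4, 9, -2, -5] → sum -2

8, 10, 2, 4, -1, -2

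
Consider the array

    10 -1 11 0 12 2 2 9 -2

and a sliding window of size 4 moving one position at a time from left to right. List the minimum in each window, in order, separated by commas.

-1, -1, 0, 0, 2, -2

Sliding a size-4 window across the 9 values:
(10, -1, 11, 0) → min -1
(-1, 11, 0, 12) → min -1
(11, 0, 12, 2) → min 0
(0, 12, 2, 2) → min 0
(12, 2, 2, 9) → min 2
(2, 2, 9, -2) → min -2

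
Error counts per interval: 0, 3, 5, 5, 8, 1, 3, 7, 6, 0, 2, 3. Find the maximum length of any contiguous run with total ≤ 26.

7

Extend to the right; shrink from the left whenever the sum exceeds 26:
add 0: [0] sum 0, len 1
add 3: [0, 3] sum 3, len 2
add 5: [0, 3, 5] sum 8, len 3
add 5: [0, 3, 5, 5] sum 13, len 4
add 8: [0, 3, 5, 5, 8] sum 21, len 5
add 1: [0, 3, 5, 5, 8, 1] sum 22, len 6
add 3: [0, 3, 5, 5, 8, 1, 3] sum 25, len 7
add 7: [5, 8, 1, 3, 7] sum 24, len 5
add 6: [8, 1, 3, 7, 6] sum 25, len 5
add 0: [8, 1, 3, 7, 6, 0] sum 25, len 6
add 2: [1, 3, 7, 6, 0, 2] sum 19, len 6
add 3: [1, 3, 7, 6, 0, 2, 3] sum 22, len 7
Longest length seen: 7.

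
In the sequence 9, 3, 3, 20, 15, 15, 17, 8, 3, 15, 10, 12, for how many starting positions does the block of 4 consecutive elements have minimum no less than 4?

2

9 3 3 20 → min 3
3 3 20 15 → min 3
3 20 15 15 → min 3
20 15 15 17 → min 15  ≥ 4 ✓
15 15 17 8 → min 8  ≥ 4 ✓
15 17 8 3 → min 3
17 8 3 15 → min 3
8 3 15 10 → min 3
3 15 10 12 → min 3
2 windows satisfy the condition.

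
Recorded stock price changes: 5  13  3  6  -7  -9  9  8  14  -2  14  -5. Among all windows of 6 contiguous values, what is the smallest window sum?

Each size-6 window and its sum:
5 13 3 6 -7 -9 → sum 11
13 3 6 -7 -9 9 → sum 15
3 6 -7 -9 9 8 → sum 10
6 -7 -9 9 8 14 → sum 21
-7 -9 9 8 14 -2 → sum 13
-9 9 8 14 -2 14 → sum 34
9 8 14 -2 14 -5 → sum 38
Smallest of these is 10.

10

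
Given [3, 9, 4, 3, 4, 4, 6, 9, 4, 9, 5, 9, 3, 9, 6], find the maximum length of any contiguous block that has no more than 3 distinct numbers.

6

[3] 1 distinct, len 1
[3, 9] 2 distinct, len 2
[3, 9, 4] 3 distinct, len 3
[3, 9, 4, 3] 3 distinct, len 4
[3, 9, 4, 3, 4] 3 distinct, len 5
[3, 9, 4, 3, 4, 4] 3 distinct, len 6
[4, 3, 4, 4, 6] 3 distinct, len 5
[4, 4, 6, 9] 3 distinct, len 4
[4, 4, 6, 9, 4] 3 distinct, len 5
[4, 4, 6, 9, 4, 9] 3 distinct, len 6
[9, 4, 9, 5] 3 distinct, len 4
[9, 4, 9, 5, 9] 3 distinct, len 5
[9, 5, 9, 3] 3 distinct, len 4
[9, 5, 9, 3, 9] 3 distinct, len 5
[9, 3, 9, 6] 3 distinct, len 4
Longest length with ≤3 distinct: 6.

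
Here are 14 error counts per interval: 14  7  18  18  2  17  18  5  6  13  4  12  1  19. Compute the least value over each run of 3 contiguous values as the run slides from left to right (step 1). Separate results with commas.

(14, 7, 18) → min 7
(7, 18, 18) → min 7
(18, 18, 2) → min 2
(18, 2, 17) → min 2
(2, 17, 18) → min 2
(17, 18, 5) → min 5
(18, 5, 6) → min 5
(5, 6, 13) → min 5
(6, 13, 4) → min 4
(13, 4, 12) → min 4
(4, 12, 1) → min 1
(12, 1, 19) → min 1

7, 7, 2, 2, 2, 5, 5, 5, 4, 4, 1, 1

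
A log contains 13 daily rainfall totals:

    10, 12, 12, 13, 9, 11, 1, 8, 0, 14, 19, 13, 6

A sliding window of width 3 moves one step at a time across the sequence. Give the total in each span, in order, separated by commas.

10 12 12 → sum 34
12 12 13 → sum 37
12 13 9 → sum 34
13 9 11 → sum 33
9 11 1 → sum 21
11 1 8 → sum 20
1 8 0 → sum 9
8 0 14 → sum 22
0 14 19 → sum 33
14 19 13 → sum 46
19 13 6 → sum 38

34, 37, 34, 33, 21, 20, 9, 22, 33, 46, 38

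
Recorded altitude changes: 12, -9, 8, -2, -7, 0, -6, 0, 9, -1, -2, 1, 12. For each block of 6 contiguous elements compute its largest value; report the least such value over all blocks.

8

[12, -9, 8, -2, -7, 0] → max 12
[-9, 8, -2, -7, 0, -6] → max 8
[8, -2, -7, 0, -6, 0] → max 8
[-2, -7, 0, -6, 0, 9] → max 9
[-7, 0, -6, 0, 9, -1] → max 9
[0, -6, 0, 9, -1, -2] → max 9
[-6, 0, 9, -1, -2, 1] → max 9
[0, 9, -1, -2, 1, 12] → max 12
Least of these is 8.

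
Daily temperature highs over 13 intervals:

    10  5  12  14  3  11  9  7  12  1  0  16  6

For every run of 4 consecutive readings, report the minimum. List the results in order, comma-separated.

10 5 12 14 → min 5
5 12 14 3 → min 3
12 14 3 11 → min 3
14 3 11 9 → min 3
3 11 9 7 → min 3
11 9 7 12 → min 7
9 7 12 1 → min 1
7 12 1 0 → min 0
12 1 0 16 → min 0
1 0 16 6 → min 0

5, 3, 3, 3, 3, 7, 1, 0, 0, 0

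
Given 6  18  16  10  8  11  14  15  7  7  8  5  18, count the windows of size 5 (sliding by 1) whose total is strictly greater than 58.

6 18 16 10 8 → sum 58
18 16 10 8 11 → sum 63  > 58 ✓
16 10 8 11 14 → sum 59  > 58 ✓
10 8 11 14 15 → sum 58
8 11 14 15 7 → sum 55
11 14 15 7 7 → sum 54
14 15 7 7 8 → sum 51
15 7 7 8 5 → sum 42
7 7 8 5 18 → sum 45
2 windows satisfy the condition.

2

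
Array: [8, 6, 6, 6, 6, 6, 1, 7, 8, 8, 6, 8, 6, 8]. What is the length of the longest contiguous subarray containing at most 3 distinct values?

[8] 1 distinct, len 1
[8, 6] 2 distinct, len 2
[8, 6, 6] 2 distinct, len 3
[8, 6, 6, 6] 2 distinct, len 4
[8, 6, 6, 6, 6] 2 distinct, len 5
[8, 6, 6, 6, 6, 6] 2 distinct, len 6
[8, 6, 6, 6, 6, 6, 1] 3 distinct, len 7
[6, 6, 6, 6, 6, 1, 7] 3 distinct, len 7
[1, 7, 8] 3 distinct, len 3
[1, 7, 8, 8] 3 distinct, len 4
[7, 8, 8, 6] 3 distinct, len 4
[7, 8, 8, 6, 8] 3 distinct, len 5
[7, 8, 8, 6, 8, 6] 3 distinct, len 6
[7, 8, 8, 6, 8, 6, 8] 3 distinct, len 7
Longest length with ≤3 distinct: 7.

7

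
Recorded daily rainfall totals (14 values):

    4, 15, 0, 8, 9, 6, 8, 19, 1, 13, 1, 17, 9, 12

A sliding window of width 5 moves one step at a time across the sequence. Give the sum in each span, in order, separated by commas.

(4, 15, 0, 8, 9) → sum 36
(15, 0, 8, 9, 6) → sum 38
(0, 8, 9, 6, 8) → sum 31
(8, 9, 6, 8, 19) → sum 50
(9, 6, 8, 19, 1) → sum 43
(6, 8, 19, 1, 13) → sum 47
(8, 19, 1, 13, 1) → sum 42
(19, 1, 13, 1, 17) → sum 51
(1, 13, 1, 17, 9) → sum 41
(13, 1, 17, 9, 12) → sum 52

36, 38, 31, 50, 43, 47, 42, 51, 41, 52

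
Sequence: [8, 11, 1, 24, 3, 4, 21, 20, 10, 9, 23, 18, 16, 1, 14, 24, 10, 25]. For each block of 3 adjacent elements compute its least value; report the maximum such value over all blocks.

16

Each size-3 window and its min:
(8, 11, 1) → min 1
(11, 1, 24) → min 1
(1, 24, 3) → min 1
(24, 3, 4) → min 3
(3, 4, 21) → min 3
(4, 21, 20) → min 4
(21, 20, 10) → min 10
(20, 10, 9) → min 9
(10, 9, 23) → min 9
(9, 23, 18) → min 9
(23, 18, 16) → min 16
(18, 16, 1) → min 1
(16, 1, 14) → min 1
(1, 14, 24) → min 1
(14, 24, 10) → min 10
(24, 10, 25) → min 10
Maximum of these is 16.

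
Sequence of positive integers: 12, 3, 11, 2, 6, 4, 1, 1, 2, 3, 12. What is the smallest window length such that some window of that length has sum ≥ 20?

3

Extend right; whenever the sum reaches 20, record the length and shrink from the left:
add 12: running sum 12 < 20
add 3: running sum 15 < 20
add 11: shortest ending here [12, 3, 11] sum 26, len 3
add 2: shortest ending here [12, 3, 11, 2] sum 28, len 4
add 6: shortest ending here [3, 11, 2, 6] sum 22, len 4
add 4: shortest ending here [11, 2, 6, 4] sum 23, len 4
add 1: shortest ending here [11, 2, 6, 4, 1] sum 24, len 5
add 1: shortest ending here [11, 2, 6, 4, 1, 1] sum 25, len 6
add 2: shortest ending here [11, 2, 6, 4, 1, 1, 2] sum 27, len 7
add 3: shortest ending here [11, 2, 6, 4, 1, 1, 2, 3] sum 30, len 8
add 12: shortest ending here [4, 1, 1, 2, 3, 12] sum 23, len 6
Shortest qualifying length: 3.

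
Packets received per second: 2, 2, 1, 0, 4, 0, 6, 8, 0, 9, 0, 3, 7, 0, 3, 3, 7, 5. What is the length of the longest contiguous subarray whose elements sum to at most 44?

14

Extend to the right; shrink from the left whenever the sum exceeds 44:
→ 2: sum 2, len 1
→ 2: sum 4, len 2
→ 1: sum 5, len 3
→ 0: sum 5, len 4
→ 4: sum 9, len 5
→ 0: sum 9, len 6
→ 6: sum 15, len 7
→ 8: sum 23, len 8
→ 0: sum 23, len 9
→ 9: sum 32, len 10
→ 0: sum 32, len 11
→ 3: sum 35, len 12
→ 7: sum 42, len 13
→ 0: sum 42, len 14
→ 3 (dropped 2): sum 43, len 14
→ 3 (dropped 2): sum 44, len 14
→ 7 (dropped 1, 0, 4, 0, 6): sum 40, len 10
→ 5 (dropped 8): sum 37, len 10
Longest length seen: 14.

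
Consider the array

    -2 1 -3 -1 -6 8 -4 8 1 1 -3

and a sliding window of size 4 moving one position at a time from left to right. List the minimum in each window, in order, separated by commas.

Sliding a size-4 window across the 11 values:
(-2, 1, -3, -1) → min -3
(1, -3, -1, -6) → min -6
(-3, -1, -6, 8) → min -6
(-1, -6, 8, -4) → min -6
(-6, 8, -4, 8) → min -6
(8, -4, 8, 1) → min -4
(-4, 8, 1, 1) → min -4
(8, 1, 1, -3) → min -3

-3, -6, -6, -6, -6, -4, -4, -3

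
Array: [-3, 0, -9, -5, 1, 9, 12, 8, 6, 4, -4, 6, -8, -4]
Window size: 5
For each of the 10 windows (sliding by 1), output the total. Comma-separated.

-16, -4, 8, 25, 36, 39, 26, 20, 4, -6

(-3, 0, -9, -5, 1) → sum -16
(0, -9, -5, 1, 9) → sum -4
(-9, -5, 1, 9, 12) → sum 8
(-5, 1, 9, 12, 8) → sum 25
(1, 9, 12, 8, 6) → sum 36
(9, 12, 8, 6, 4) → sum 39
(12, 8, 6, 4, -4) → sum 26
(8, 6, 4, -4, 6) → sum 20
(6, 4, -4, 6, -8) → sum 4
(4, -4, 6, -8, -4) → sum -6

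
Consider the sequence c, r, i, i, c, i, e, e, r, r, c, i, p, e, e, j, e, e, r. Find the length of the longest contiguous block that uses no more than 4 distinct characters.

12

Extend right; when distinct count exceeds 4, shrink from the left:
add c: window [c] (1 distinct), len 1
add r: window [c, r] (2 distinct), len 2
add i: window [c, r, i] (3 distinct), len 3
add i: window [c, r, i, i] (3 distinct), len 4
add c: window [c, r, i, i, c] (3 distinct), len 5
add i: window [c, r, i, i, c, i] (3 distinct), len 6
add e: window [c, r, i, i, c, i, e] (4 distinct), len 7
add e: window [c, r, i, i, c, i, e, e] (4 distinct), len 8
add r: window [c, r, i, i, c, i, e, e, r] (4 distinct), len 9
add r: window [c, r, i, i, c, i, e, e, r, r] (4 distinct), len 10
add c: window [c, r, i, i, c, i, e, e, r, r, c] (4 distinct), len 11
add i: window [c, r, i, i, c, i, e, e, r, r, c, i] (4 distinct), len 12
add p: window [r, r, c, i, p] (4 distinct), len 5
add e: window [c, i, p, e] (4 distinct), len 4
add e: window [c, i, p, e, e] (4 distinct), len 5
add j: window [i, p, e, e, j] (4 distinct), len 5
add e: window [i, p, e, e, j, e] (4 distinct), len 6
add e: window [i, p, e, e, j, e, e] (4 distinct), len 7
add r: window [p, e, e, j, e, e, r] (4 distinct), len 7
Longest length with ≤4 distinct: 12.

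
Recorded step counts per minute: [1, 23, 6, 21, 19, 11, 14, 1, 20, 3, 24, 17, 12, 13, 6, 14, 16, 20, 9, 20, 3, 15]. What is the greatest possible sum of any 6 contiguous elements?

94

Window sums for each of the 17 positions:
[1, 23, 6, 21, 19, 11] → sum 81
[23, 6, 21, 19, 11, 14] → sum 94
[6, 21, 19, 11, 14, 1] → sum 72
[21, 19, 11, 14, 1, 20] → sum 86
[19, 11, 14, 1, 20, 3] → sum 68
[11, 14, 1, 20, 3, 24] → sum 73
[14, 1, 20, 3, 24, 17] → sum 79
[1, 20, 3, 24, 17, 12] → sum 77
[20, 3, 24, 17, 12, 13] → sum 89
[3, 24, 17, 12, 13, 6] → sum 75
[24, 17, 12, 13, 6, 14] → sum 86
[17, 12, 13, 6, 14, 16] → sum 78
[12, 13, 6, 14, 16, 20] → sum 81
[13, 6, 14, 16, 20, 9] → sum 78
[6, 14, 16, 20, 9, 20] → sum 85
[14, 16, 20, 9, 20, 3] → sum 82
[16, 20, 9, 20, 3, 15] → sum 83
Greatest of these is 94.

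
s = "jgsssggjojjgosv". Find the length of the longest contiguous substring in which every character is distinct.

5

add j: [j] len 1
add g: [j, g] len 2
add s: [j, g, s] len 3
add s (repeat s, move left end past it): [s] len 1
add s (repeat s, move left end past it): [s] len 1
add g: [s, g] len 2
add g (repeat g, move left end past it): [g] len 1
add j: [g, j] len 2
add o: [g, j, o] len 3
add j (repeat j, move left end past it): [o, j] len 2
add j (repeat j, move left end past it): [j] len 1
add g: [j, g] len 2
add o: [j, g, o] len 3
add s: [j, g, o, s] len 4
add v: [j, g, o, s, v] len 5
Longest all-distinct length: 5.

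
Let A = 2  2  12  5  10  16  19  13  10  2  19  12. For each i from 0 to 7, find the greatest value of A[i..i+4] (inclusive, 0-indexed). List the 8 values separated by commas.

2 2 12 5 10 → max 12
2 12 5 10 16 → max 16
12 5 10 16 19 → max 19
5 10 16 19 13 → max 19
10 16 19 13 10 → max 19
16 19 13 10 2 → max 19
19 13 10 2 19 → max 19
13 10 2 19 12 → max 19

12, 16, 19, 19, 19, 19, 19, 19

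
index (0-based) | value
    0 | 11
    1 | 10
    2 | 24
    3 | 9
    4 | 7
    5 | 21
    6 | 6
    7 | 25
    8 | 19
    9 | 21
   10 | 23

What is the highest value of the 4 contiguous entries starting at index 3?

21

Elements at indices 3..6: 9, 7, 21, 6
max(9, 7, 21, 6) = 21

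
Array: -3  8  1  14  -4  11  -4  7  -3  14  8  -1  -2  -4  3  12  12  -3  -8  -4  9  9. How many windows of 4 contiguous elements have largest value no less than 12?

-3 8 1 14 → max 14  ≥ 12 ✓
8 1 14 -4 → max 14  ≥ 12 ✓
1 14 -4 11 → max 14  ≥ 12 ✓
14 -4 11 -4 → max 14  ≥ 12 ✓
-4 11 -4 7 → max 11
11 -4 7 -3 → max 11
-4 7 -3 14 → max 14  ≥ 12 ✓
7 -3 14 8 → max 14  ≥ 12 ✓
-3 14 8 -1 → max 14  ≥ 12 ✓
14 8 -1 -2 → max 14  ≥ 12 ✓
8 -1 -2 -4 → max 8
-1 -2 -4 3 → max 3
-2 -4 3 12 → max 12  ≥ 12 ✓
-4 3 12 12 → max 12  ≥ 12 ✓
3 12 12 -3 → max 12  ≥ 12 ✓
12 12 -3 -8 → max 12  ≥ 12 ✓
12 -3 -8 -4 → max 12  ≥ 12 ✓
-3 -8 -4 9 → max 9
-8 -4 9 9 → max 9
13 windows satisfy the condition.

13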